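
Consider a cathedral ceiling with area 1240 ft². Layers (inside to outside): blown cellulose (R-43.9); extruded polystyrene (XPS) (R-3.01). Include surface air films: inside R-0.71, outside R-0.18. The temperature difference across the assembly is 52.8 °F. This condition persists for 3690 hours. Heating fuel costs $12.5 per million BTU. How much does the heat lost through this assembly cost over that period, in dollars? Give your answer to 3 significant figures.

R_total = 0.71 + 43.9 + 3.01 + 0.18 = 47.8 ft²·°F·h/BTU
Q = 1240 × 52.8 / 47.8 = 1370 BTU/h
E = 1370 × 3690 = 5054000 BTU
Cost = 5054000/10⁶ × 12.5 = $63.18

63.2 dollars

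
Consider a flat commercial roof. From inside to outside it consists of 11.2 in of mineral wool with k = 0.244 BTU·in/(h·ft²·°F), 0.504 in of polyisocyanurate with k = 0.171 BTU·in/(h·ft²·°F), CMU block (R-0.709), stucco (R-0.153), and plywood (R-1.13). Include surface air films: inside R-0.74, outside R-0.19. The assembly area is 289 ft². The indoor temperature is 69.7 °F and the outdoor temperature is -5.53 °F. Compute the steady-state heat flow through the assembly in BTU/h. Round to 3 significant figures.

11.2/0.244 = 45.9
0.504/0.171 = 2.947
R_total = 0.74 + 45.9 + 2.947 + 0.709 + 0.153 + 1.13 + 0.19 = 51.77 ft²·°F·h/BTU
Q = A·ΔT/R = 289 × (69.7 − (-5.53)) / 51.77 = 420 BTU/h

420 BTU/h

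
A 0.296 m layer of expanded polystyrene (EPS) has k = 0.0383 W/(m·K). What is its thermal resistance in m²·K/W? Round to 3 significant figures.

R = L/k = 0.296/0.0383 = 7.728 m²·K/W

7.73 m²·K/W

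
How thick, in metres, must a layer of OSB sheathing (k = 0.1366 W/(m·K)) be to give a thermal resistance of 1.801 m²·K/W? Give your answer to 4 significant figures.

L = R·k = 1.801 × 0.1366 = 0.24602 m

0.2460 m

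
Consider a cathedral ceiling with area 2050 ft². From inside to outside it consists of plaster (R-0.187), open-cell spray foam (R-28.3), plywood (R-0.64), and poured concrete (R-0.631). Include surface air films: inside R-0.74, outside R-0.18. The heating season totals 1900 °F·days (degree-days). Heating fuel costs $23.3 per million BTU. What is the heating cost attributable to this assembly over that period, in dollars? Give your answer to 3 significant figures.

71.0 dollars

R_total = 0.74 + 0.187 + 28.3 + 0.64 + 0.631 + 0.18 = 30.68 ft²·°F·h/BTU
E = A × HDD × 24 / R = 2050 × 1900 × 24 / 30.68 = 3047000 BTU
Cost = 3047000/10⁶ × 23.3 = $71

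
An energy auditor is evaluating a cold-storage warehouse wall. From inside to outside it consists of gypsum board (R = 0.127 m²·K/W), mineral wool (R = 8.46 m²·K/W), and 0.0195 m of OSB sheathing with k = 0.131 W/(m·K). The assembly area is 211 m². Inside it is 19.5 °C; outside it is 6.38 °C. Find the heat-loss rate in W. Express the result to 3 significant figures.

0.0195/0.131 = 0.1489
R_total = 0.127 + 8.46 + 0.1489 = 8.736 m²·K/W
Q = A·ΔT/R = 211 × (19.5 − 6.38) / 8.736 = 316.9 W

317 W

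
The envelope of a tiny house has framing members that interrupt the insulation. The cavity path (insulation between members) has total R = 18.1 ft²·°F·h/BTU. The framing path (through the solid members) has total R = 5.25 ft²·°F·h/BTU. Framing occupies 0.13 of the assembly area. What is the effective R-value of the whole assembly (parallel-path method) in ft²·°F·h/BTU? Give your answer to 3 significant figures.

13.7 ft²·°F·h/BTU

U_eff = 0.87/18.1 + 0.13/5.25 = 0.04807 + 0.02476 = 0.07283
R_eff = 1/U_eff = 13.73 ft²·°F·h/BTU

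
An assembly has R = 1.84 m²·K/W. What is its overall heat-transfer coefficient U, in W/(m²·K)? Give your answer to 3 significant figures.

U = 1/R = 1/1.84 = 0.5435

0.543 W/(m²·K)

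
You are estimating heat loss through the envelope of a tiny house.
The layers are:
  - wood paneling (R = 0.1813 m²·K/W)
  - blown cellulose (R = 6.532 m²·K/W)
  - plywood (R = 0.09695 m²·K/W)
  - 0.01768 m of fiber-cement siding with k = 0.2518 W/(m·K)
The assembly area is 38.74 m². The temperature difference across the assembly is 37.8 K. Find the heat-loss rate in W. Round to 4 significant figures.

212.8 W

0.01768/0.2518 = 0.070214
R_total = 0.1813 + 6.532 + 0.09695 + 0.070214 = 6.8805 m²·K/W
Q = A·ΔT/R = 38.74 × 37.8 / 6.8805 = 212.83 W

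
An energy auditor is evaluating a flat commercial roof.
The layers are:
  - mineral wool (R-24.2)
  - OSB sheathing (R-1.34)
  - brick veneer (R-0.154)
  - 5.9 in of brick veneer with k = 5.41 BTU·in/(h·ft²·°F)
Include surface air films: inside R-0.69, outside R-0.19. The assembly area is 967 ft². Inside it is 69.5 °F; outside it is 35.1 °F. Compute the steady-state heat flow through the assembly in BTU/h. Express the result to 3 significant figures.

5.9/5.41 = 1.091
R_total = 0.69 + 24.2 + 1.34 + 0.154 + 1.091 + 0.19 = 27.66 ft²·°F·h/BTU
Q = A·ΔT/R = 967 × (69.5 − 35.1) / 27.66 = 1202 BTU/h

1200 BTU/h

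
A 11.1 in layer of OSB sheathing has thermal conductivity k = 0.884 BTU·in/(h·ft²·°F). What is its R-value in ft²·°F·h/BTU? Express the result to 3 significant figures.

12.6 ft²·°F·h/BTU

R = L/k = 11.1/0.884 = 12.56 ft²·°F·h/BTU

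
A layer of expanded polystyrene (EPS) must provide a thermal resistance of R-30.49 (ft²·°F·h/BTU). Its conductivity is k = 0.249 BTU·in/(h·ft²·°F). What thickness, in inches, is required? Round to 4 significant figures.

7.592 in

L = R × k = 30.49 × 0.249 = 7.592 in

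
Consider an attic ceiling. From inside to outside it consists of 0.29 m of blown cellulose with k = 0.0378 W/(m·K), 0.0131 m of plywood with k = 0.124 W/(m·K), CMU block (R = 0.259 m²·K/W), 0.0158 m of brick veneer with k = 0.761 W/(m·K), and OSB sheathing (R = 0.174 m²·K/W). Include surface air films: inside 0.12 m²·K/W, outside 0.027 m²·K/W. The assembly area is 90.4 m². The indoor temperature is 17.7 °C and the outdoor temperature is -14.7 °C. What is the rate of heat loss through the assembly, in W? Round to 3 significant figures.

350 W

0.29/0.0378 = 7.672
0.0131/0.124 = 0.1056
0.0158/0.761 = 0.02076
R_total = 0.12 + 7.672 + 0.1056 + 0.259 + 0.02076 + 0.174 + 0.027 = 8.378 m²·K/W
Q = A·ΔT/R = 90.4 × (17.7 − (-14.7)) / 8.378 = 349.6 W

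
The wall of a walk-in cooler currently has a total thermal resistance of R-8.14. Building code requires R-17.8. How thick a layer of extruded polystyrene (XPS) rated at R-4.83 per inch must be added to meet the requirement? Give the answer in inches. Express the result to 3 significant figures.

ΔR = 17.8 − 8.14 = 9.66 ft²·°F·h/BTU
L = ΔR / (R/in) = 9.66/4.83 = 2 in

2.00 in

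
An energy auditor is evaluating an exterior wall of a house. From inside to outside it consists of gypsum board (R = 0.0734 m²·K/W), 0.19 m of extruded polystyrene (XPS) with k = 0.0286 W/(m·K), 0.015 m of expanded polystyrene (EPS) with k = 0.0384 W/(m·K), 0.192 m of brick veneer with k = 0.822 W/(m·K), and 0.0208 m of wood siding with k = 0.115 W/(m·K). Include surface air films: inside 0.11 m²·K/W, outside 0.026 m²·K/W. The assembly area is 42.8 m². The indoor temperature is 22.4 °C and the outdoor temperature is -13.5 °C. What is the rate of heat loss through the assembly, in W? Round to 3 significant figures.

201 W

0.19/0.0286 = 6.643
0.015/0.0384 = 0.3906
0.192/0.822 = 0.2336
0.0208/0.115 = 0.1809
R_total = 0.11 + 0.0734 + 6.643 + 0.3906 + 0.2336 + 0.1809 + 0.026 = 7.658 m²·K/W
Q = A·ΔT/R = 42.8 × (22.4 − (-13.5)) / 7.658 = 200.6 W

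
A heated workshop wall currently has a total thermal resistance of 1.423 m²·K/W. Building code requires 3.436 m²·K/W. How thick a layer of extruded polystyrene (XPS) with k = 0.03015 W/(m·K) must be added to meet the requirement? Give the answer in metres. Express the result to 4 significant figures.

ΔR = 3.436 − 1.423 = 2.013 m²·K/W
L = ΔR × k = 2.013 × 0.03015 = 0.060692 m

0.06069 m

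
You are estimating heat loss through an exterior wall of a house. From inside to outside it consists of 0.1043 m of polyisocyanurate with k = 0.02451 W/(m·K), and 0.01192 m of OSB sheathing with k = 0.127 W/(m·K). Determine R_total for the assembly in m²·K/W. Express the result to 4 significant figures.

4.349 m²·K/W

0.1043/0.02451 = 4.2554
0.01192/0.127 = 0.093858
R_total = 4.2554 + 0.093858 = 4.3493 m²·K/W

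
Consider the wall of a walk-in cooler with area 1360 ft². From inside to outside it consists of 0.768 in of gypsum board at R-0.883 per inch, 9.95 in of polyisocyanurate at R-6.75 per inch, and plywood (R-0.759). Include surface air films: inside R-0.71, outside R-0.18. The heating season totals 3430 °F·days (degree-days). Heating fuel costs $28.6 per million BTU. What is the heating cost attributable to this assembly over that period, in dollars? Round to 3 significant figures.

46.1 dollars

0.768 × 0.883 = 0.6781
9.95 × 6.75 = 67.16
R_total = 0.71 + 0.6781 + 67.16 + 0.759 + 0.18 = 69.49 ft²·°F·h/BTU
E = A × HDD × 24 / R = 1360 × 3430 × 24 / 69.49 = 1611000 BTU
Cost = 1611000/10⁶ × 28.6 = $46.08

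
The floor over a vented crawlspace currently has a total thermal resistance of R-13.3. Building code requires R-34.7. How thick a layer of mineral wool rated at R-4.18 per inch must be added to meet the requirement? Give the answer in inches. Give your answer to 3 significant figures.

ΔR = 34.7 − 13.3 = 21.4 ft²·°F·h/BTU
L = ΔR / (R/in) = 21.4/4.18 = 5.12 in

5.12 in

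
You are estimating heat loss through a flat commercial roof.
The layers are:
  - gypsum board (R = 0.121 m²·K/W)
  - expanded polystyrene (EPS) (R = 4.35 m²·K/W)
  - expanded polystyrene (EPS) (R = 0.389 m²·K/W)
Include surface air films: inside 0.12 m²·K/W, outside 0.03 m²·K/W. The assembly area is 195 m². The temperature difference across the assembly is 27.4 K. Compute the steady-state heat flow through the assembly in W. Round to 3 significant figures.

1070 W

R_total = 0.12 + 0.121 + 4.35 + 0.389 + 0.03 = 5.01 m²·K/W
Q = A·ΔT/R = 195 × 27.4 / 5.01 = 1066 W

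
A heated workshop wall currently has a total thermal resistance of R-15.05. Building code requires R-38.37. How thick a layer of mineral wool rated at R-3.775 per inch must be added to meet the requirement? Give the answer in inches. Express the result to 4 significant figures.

ΔR = 38.37 − 15.05 = 23.32 ft²·°F·h/BTU
L = ΔR / (R/in) = 23.32/3.775 = 6.1775 in

6.177 in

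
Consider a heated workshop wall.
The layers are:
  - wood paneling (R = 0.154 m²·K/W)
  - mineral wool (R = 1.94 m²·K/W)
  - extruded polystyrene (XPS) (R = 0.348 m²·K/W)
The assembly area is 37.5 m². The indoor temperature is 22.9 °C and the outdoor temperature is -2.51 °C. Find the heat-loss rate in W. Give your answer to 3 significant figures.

390 W

R_total = 0.154 + 1.94 + 0.348 = 2.442 m²·K/W
Q = A·ΔT/R = 37.5 × (22.9 − (-2.51)) / 2.442 = 390.2 W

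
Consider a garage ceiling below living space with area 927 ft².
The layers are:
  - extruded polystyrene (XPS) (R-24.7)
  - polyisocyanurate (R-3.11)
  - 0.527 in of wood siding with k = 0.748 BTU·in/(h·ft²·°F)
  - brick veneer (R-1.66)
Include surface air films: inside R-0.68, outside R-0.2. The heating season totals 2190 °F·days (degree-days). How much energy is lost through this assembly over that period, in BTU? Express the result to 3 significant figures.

1570000 BTU

0.527/0.748 = 0.7045
R_total = 0.68 + 24.7 + 3.11 + 0.7045 + 1.66 + 0.2 = 31.05 ft²·°F·h/BTU
E = A × HDD × 24 / R = 927 × 2190 × 24 / 31.05 = 1569000 BTU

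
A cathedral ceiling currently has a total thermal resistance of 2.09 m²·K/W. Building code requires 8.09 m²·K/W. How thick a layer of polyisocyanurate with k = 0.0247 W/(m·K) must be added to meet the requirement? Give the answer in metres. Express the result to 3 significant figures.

ΔR = 8.09 − 2.09 = 6 m²·K/W
L = ΔR × k = 6 × 0.0247 = 0.1482 m

0.148 m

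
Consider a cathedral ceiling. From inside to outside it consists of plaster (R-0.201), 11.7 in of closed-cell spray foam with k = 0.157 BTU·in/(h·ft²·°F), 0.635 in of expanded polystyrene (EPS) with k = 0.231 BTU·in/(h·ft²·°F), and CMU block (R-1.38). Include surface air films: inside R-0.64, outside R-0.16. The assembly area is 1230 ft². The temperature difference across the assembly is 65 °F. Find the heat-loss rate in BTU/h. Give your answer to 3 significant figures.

11.7/0.157 = 74.52
0.635/0.231 = 2.749
R_total = 0.64 + 0.201 + 74.52 + 2.749 + 1.38 + 0.16 = 79.65 ft²·°F·h/BTU
Q = A·ΔT/R = 1230 × 65 / 79.65 = 1004 BTU/h

1000 BTU/h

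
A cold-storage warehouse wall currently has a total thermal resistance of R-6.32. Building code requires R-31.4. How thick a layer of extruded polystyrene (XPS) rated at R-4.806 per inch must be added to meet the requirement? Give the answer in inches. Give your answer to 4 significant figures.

ΔR = 31.4 − 6.32 = 25.08 ft²·°F·h/BTU
L = ΔR / (R/in) = 25.08/4.806 = 5.2185 in

5.218 in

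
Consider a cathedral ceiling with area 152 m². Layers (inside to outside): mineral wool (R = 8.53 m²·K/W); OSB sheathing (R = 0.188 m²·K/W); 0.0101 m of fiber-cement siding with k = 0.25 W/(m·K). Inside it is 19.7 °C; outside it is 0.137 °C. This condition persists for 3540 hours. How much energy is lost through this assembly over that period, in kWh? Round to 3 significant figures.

1200 kWh

0.0101/0.25 = 0.0404
R_total = 8.53 + 0.188 + 0.0404 = 8.758 m²·K/W
Q = 152 × (19.7 − 0.137) / 8.758 = 339.5 W
E = 339.5 W × 3540 h / 1000 = 1202 kWh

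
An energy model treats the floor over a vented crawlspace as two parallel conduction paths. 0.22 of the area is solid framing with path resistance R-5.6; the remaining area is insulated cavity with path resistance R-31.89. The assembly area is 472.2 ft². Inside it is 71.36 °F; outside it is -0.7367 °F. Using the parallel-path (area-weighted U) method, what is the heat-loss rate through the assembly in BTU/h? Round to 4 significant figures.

2170 BTU/h

U_eff = 0.78/31.89 + 0.22/5.6 = 0.024459 + 0.039286 = 0.063745
R_eff = 1/U_eff = 15.688 ft²·°F·h/BTU
Q = 472.2 × (71.36 − (-0.7367)) / 15.688 = 2170.1 BTU/h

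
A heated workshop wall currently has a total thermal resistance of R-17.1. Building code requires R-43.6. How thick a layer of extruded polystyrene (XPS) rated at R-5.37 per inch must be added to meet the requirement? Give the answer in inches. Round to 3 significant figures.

ΔR = 43.6 − 17.1 = 26.5 ft²·°F·h/BTU
L = ΔR / (R/in) = 26.5/5.37 = 4.935 in

4.93 in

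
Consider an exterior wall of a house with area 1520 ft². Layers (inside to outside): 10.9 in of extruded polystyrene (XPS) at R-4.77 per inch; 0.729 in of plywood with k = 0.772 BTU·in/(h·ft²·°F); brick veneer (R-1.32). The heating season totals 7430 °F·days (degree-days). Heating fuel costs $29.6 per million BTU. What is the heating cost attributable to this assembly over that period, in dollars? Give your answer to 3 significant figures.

10.9 × 4.77 = 51.99
0.729/0.772 = 0.9443
R_total = 51.99 + 0.9443 + 1.32 = 54.26 ft²·°F·h/BTU
E = A × HDD × 24 / R = 1520 × 7430 × 24 / 54.26 = 4996000 BTU
Cost = 4996000/10⁶ × 29.6 = $147.9

148 dollars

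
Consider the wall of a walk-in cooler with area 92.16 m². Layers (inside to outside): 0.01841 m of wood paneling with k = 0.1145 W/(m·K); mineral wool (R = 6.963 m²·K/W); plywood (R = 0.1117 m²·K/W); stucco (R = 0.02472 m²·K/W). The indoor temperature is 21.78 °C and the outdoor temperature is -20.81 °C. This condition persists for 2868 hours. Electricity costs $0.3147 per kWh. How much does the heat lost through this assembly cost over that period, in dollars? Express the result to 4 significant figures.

0.01841/0.1145 = 0.16079
R_total = 0.16079 + 6.963 + 0.1117 + 0.02472 = 7.2602 m²·K/W
Q = 92.16 × (21.78 − (-20.81)) / 7.2602 = 540.63 W
E = 540.63 W × 2868 h / 1000 = 1550.5 kWh
Cost = 1550.5 × 0.3147 = $487.95

488.0 dollars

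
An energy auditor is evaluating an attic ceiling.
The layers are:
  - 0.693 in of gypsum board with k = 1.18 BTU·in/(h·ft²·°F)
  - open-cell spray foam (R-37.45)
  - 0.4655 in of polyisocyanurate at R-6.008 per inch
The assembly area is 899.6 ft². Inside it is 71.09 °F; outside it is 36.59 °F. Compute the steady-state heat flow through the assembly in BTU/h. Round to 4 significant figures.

0.693/1.18 = 0.58729
0.4655 × 6.008 = 2.7967
R_total = 0.58729 + 37.45 + 2.7967 = 40.834 ft²·°F·h/BTU
Q = A·ΔT/R = 899.6 × (71.09 − 36.59) / 40.834 = 760.06 BTU/h

760.1 BTU/h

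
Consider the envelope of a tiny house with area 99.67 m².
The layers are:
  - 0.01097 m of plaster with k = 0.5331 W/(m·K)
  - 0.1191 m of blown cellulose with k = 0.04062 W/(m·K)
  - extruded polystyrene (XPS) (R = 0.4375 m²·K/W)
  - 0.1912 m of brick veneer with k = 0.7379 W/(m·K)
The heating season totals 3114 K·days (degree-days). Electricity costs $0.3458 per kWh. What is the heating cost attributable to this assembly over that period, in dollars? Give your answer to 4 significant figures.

0.01097/0.5331 = 0.020578
0.1191/0.04062 = 2.9321
0.1912/0.7379 = 0.25911
R_total = 0.020578 + 2.9321 + 0.4375 + 0.25911 = 3.6492 m²·K/W
E = A × HDD × 24 / R / 1000 = 99.67 × 3114 × 24 / 3.6492 / 1000 = 2041.2 kWh
Cost = 2041.2 × 0.3458 = $705.86

705.9 dollars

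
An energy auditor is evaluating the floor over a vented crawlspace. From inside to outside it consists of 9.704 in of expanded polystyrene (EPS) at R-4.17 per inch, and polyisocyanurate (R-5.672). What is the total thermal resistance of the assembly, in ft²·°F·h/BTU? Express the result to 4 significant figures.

9.704 × 4.17 = 40.466
R_total = 40.466 + 5.672 = 46.138 ft²·°F·h/BTU

46.14 ft²·°F·h/BTU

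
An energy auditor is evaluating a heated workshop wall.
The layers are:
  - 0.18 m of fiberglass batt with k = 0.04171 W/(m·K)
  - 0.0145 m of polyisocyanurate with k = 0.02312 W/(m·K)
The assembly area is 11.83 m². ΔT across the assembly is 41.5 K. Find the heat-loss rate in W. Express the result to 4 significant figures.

0.18/0.04171 = 4.3155
0.0145/0.02312 = 0.62716
R_total = 4.3155 + 0.62716 = 4.9427 m²·K/W
Q = A·ΔT/R = 11.83 × 41.5 / 4.9427 = 99.328 W

99.33 W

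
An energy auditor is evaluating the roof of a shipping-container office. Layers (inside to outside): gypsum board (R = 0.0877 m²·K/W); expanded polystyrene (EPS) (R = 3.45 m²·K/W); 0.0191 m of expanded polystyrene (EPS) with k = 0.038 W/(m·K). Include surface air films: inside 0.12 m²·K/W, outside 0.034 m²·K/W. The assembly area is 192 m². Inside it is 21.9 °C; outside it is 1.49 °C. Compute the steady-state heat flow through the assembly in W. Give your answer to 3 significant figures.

934 W

0.0191/0.038 = 0.5026
R_total = 0.12 + 0.0877 + 3.45 + 0.5026 + 0.034 = 4.194 m²·K/W
Q = A·ΔT/R = 192 × (21.9 − 1.49) / 4.194 = 934.3 W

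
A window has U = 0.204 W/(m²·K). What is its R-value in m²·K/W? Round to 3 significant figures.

R = 1/U = 1/0.204 = 4.902

4.90 m²·K/W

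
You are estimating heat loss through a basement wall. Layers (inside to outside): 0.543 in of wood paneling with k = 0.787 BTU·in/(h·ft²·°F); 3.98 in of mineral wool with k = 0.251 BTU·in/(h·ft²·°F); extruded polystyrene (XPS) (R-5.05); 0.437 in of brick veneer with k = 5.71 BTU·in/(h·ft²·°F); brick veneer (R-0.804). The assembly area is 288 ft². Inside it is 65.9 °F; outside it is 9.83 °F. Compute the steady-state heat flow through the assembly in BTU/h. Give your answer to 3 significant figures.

718 BTU/h

0.543/0.787 = 0.69
3.98/0.251 = 15.86
0.437/5.71 = 0.07653
R_total = 0.69 + 15.86 + 5.05 + 0.07653 + 0.804 = 22.48 ft²·°F·h/BTU
Q = A·ΔT/R = 288 × (65.9 − 9.83) / 22.48 = 718.4 BTU/h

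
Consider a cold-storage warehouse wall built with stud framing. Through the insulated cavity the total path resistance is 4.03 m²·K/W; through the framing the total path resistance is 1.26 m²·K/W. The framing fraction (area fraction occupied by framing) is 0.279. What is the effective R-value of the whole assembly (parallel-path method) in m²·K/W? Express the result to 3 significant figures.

2.50 m²·K/W

U_eff = 0.721/4.03 + 0.279/1.26 = 0.1789 + 0.2214 = 0.4003
R_eff = 1/U_eff = 2.498 m²·K/W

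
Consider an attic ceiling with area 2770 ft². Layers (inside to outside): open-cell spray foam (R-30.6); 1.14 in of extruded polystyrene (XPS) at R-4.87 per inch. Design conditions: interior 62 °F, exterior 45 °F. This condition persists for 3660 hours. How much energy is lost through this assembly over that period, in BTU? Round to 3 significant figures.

1.14 × 4.87 = 5.552
R_total = 30.6 + 5.552 = 36.15 ft²·°F·h/BTU
Q = 2770 × (62 − 45) / 36.15 = 1303 BTU/h
E = 1303 × 3660 = 4767000 BTU

4770000 BTU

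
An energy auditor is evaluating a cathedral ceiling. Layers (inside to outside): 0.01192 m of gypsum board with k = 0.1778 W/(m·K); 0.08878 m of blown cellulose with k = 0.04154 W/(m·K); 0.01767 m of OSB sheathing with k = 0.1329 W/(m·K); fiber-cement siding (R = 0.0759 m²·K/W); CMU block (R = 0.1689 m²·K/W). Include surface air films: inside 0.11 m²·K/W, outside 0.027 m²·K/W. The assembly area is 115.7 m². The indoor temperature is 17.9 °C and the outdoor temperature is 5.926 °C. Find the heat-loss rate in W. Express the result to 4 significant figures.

0.01192/0.1778 = 0.067042
0.08878/0.04154 = 2.1372
0.01767/0.1329 = 0.13296
R_total = 0.11 + 0.067042 + 2.1372 + 0.13296 + 0.0759 + 0.1689 + 0.027 = 2.719 m²·K/W
Q = A·ΔT/R = 115.7 × (17.9 − 5.926) / 2.719 = 509.52 W

509.5 W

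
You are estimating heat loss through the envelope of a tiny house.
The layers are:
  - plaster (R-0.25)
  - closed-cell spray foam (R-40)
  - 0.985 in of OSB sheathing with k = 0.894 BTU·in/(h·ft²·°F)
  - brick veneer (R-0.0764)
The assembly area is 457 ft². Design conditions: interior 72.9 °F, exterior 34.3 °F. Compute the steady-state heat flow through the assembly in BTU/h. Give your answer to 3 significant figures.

0.985/0.894 = 1.102
R_total = 0.25 + 40 + 1.102 + 0.0764 = 41.43 ft²·°F·h/BTU
Q = A·ΔT/R = 457 × (72.9 − 34.3) / 41.43 = 425.8 BTU/h

426 BTU/h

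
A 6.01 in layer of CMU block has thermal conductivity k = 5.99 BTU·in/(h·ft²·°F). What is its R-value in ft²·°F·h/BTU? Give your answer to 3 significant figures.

R = L/k = 6.01/5.99 = 1.003 ft²·°F·h/BTU

1.00 ft²·°F·h/BTU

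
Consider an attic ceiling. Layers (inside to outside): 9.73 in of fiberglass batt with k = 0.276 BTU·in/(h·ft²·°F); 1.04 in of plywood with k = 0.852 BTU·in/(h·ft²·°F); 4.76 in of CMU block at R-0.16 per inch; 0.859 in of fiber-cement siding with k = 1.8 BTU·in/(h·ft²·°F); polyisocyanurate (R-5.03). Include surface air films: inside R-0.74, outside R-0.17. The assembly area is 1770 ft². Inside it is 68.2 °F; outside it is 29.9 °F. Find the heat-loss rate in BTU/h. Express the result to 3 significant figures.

9.73/0.276 = 35.25
1.04/0.852 = 1.221
4.76 × 0.16 = 0.7616
0.859/1.8 = 0.4772
R_total = 0.74 + 35.25 + 1.221 + 0.7616 + 0.4772 + 5.03 + 0.17 = 43.65 ft²·°F·h/BTU
Q = A·ΔT/R = 1770 × (68.2 − 29.9) / 43.65 = 1553 BTU/h

1550 BTU/h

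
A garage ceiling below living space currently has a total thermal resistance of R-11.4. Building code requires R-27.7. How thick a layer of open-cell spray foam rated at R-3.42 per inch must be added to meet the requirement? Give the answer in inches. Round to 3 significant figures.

ΔR = 27.7 − 11.4 = 16.3 ft²·°F·h/BTU
L = ΔR / (R/in) = 16.3/3.42 = 4.766 in

4.77 in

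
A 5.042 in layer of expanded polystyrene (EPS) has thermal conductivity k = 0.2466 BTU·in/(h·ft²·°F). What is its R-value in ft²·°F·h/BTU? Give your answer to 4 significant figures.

20.45 ft²·°F·h/BTU

R = L/k = 5.042/0.2466 = 20.446 ft²·°F·h/BTU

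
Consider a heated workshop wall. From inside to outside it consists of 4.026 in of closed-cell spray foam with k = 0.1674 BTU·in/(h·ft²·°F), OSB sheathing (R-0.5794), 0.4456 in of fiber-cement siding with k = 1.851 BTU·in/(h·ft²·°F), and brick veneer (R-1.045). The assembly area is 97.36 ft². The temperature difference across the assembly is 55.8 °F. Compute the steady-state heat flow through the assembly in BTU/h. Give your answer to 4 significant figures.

4.026/0.1674 = 24.05
0.4456/1.851 = 0.24073
R_total = 24.05 + 0.5794 + 0.24073 + 1.045 = 25.915 ft²·°F·h/BTU
Q = A·ΔT/R = 97.36 × 55.8 / 25.915 = 209.63 BTU/h

209.6 BTU/h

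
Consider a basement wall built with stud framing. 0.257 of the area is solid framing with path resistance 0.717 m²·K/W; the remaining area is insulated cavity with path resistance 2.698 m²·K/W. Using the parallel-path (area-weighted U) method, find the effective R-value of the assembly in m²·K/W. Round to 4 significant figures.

1.578 m²·K/W

U_eff = 0.743/2.698 + 0.257/0.717 = 0.27539 + 0.35844 = 0.63383
R_eff = 1/U_eff = 1.5777 m²·K/W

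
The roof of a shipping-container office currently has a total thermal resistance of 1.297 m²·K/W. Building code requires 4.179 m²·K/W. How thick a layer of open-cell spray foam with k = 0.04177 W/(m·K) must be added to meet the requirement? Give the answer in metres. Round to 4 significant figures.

ΔR = 4.179 − 1.297 = 2.882 m²·K/W
L = ΔR × k = 2.882 × 0.04177 = 0.12038 m

0.1204 m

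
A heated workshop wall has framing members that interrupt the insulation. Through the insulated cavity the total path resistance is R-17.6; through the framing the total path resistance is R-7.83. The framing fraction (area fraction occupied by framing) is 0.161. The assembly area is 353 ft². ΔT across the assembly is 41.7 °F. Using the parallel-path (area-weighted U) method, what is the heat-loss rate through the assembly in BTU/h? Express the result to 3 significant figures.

U_eff = 0.839/17.6 + 0.161/7.83 = 0.04767 + 0.02056 = 0.06823
R_eff = 1/U_eff = 14.66 ft²·°F·h/BTU
Q = 353 × 41.7 / 14.66 = 1004 BTU/h

1000 BTU/h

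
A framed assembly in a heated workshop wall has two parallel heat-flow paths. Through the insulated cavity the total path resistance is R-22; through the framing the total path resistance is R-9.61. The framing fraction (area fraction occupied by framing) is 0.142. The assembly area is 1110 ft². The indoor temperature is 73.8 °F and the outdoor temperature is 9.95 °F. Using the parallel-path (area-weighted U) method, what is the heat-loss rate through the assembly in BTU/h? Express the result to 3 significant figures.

3810 BTU/h

U_eff = 0.858/22 + 0.142/9.61 = 0.039 + 0.01478 = 0.05378
R_eff = 1/U_eff = 18.6 ft²·°F·h/BTU
Q = 1110 × (73.8 − 9.95) / 18.6 = 3811 BTU/h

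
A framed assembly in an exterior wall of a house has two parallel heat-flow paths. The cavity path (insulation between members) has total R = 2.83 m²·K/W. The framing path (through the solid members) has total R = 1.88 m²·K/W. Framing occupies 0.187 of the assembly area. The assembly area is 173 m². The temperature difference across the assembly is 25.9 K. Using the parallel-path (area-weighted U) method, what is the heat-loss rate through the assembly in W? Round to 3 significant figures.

U_eff = 0.813/2.83 + 0.187/1.88 = 0.2873 + 0.09947 = 0.3867
R_eff = 1/U_eff = 2.586 m²·K/W
Q = 173 × 25.9 / 2.586 = 1733 W

1730 W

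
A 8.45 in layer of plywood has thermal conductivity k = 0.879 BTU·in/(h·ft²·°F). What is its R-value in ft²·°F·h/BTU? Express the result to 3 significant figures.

9.61 ft²·°F·h/BTU

R = L/k = 8.45/0.879 = 9.613 ft²·°F·h/BTU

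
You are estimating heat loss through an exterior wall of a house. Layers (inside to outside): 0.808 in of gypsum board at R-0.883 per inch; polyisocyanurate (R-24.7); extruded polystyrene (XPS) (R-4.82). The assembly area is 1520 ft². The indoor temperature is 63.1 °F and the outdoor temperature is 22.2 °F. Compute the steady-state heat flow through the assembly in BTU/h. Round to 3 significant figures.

2060 BTU/h

0.808 × 0.883 = 0.7135
R_total = 0.7135 + 24.7 + 4.82 = 30.23 ft²·°F·h/BTU
Q = A·ΔT/R = 1520 × (63.1 − 22.2) / 30.23 = 2056 BTU/h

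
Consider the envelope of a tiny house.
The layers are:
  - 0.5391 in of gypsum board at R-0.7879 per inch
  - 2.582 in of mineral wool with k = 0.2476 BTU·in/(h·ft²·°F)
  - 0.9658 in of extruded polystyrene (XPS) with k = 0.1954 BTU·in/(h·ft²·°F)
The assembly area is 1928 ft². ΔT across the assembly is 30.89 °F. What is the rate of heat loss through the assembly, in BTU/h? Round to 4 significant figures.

0.5391 × 0.7879 = 0.42476
2.582/0.2476 = 10.428
0.9658/0.1954 = 4.9427
R_total = 0.42476 + 10.428 + 4.9427 = 15.796 ft²·°F·h/BTU
Q = A·ΔT/R = 1928 × 30.89 / 15.796 = 3770.4 BTU/h

3770 BTU/h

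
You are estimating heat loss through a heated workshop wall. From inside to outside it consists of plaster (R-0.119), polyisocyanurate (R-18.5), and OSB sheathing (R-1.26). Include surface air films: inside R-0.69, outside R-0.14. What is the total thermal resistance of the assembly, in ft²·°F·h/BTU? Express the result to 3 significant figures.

R_total = 0.69 + 0.119 + 18.5 + 1.26 + 0.14 = 20.71 ft²·°F·h/BTU

20.7 ft²·°F·h/BTU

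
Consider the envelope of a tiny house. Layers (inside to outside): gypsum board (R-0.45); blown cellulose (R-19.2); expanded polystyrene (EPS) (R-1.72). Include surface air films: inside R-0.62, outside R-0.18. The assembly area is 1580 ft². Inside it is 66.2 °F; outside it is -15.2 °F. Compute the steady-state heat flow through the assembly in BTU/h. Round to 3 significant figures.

R_total = 0.62 + 0.45 + 19.2 + 1.72 + 0.18 = 22.17 ft²·°F·h/BTU
Q = A·ΔT/R = 1580 × (66.2 − (-15.2)) / 22.17 = 5801 BTU/h

5800 BTU/h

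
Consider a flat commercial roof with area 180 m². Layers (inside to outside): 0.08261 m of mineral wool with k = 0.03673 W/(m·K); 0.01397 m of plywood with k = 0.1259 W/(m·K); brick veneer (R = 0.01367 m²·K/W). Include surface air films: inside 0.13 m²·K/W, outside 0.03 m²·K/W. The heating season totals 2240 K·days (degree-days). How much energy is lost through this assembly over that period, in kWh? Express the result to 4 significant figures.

3819 kWh

0.08261/0.03673 = 2.2491
0.01397/0.1259 = 0.11096
R_total = 0.13 + 2.2491 + 0.11096 + 0.01367 + 0.03 = 2.5337 m²·K/W
E = A × HDD × 24 / R / 1000 = 180 × 2240 × 24 / 2.5337 / 1000 = 3819.2 kWh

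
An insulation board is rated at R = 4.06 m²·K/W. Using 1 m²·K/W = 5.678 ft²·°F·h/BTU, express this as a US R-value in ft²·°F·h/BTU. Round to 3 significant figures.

R_US = 4.06 × 5.678 = 23.05

23.1 ft²·°F·h/BTU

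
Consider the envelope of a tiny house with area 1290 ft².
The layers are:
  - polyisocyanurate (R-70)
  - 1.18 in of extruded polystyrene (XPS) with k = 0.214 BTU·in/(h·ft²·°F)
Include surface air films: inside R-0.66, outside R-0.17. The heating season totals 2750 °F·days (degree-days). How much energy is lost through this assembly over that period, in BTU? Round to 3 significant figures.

1.18/0.214 = 5.514
R_total = 0.66 + 70 + 5.514 + 0.17 = 76.34 ft²·°F·h/BTU
E = A × HDD × 24 / R = 1290 × 2750 × 24 / 76.34 = 1115000 BTU

1120000 BTU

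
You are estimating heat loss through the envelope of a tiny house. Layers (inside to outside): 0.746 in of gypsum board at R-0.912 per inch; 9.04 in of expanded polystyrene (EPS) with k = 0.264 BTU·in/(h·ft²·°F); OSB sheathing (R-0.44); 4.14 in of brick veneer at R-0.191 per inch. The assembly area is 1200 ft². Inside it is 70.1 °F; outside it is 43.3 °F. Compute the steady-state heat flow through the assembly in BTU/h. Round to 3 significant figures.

890 BTU/h

0.746 × 0.912 = 0.6804
9.04/0.264 = 34.24
4.14 × 0.191 = 0.7907
R_total = 0.6804 + 34.24 + 0.44 + 0.7907 = 36.15 ft²·°F·h/BTU
Q = A·ΔT/R = 1200 × (70.1 − 43.3) / 36.15 = 889.5 BTU/h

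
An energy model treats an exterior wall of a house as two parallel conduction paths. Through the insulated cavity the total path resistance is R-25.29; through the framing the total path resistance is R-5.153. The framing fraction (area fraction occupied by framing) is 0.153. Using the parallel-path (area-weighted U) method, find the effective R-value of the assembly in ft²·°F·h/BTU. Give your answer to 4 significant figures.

U_eff = 0.847/25.29 + 0.153/5.153 = 0.033491 + 0.029691 = 0.063183
R_eff = 1/U_eff = 15.827 ft²·°F·h/BTU

15.83 ft²·°F·h/BTU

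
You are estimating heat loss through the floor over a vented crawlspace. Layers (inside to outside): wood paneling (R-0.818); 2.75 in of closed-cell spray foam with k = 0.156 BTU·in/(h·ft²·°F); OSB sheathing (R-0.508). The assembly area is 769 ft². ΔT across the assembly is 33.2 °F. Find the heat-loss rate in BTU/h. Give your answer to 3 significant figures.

2.75/0.156 = 17.63
R_total = 0.818 + 17.63 + 0.508 = 18.95 ft²·°F·h/BTU
Q = A·ΔT/R = 769 × 33.2 / 18.95 = 1347 BTU/h

1350 BTU/h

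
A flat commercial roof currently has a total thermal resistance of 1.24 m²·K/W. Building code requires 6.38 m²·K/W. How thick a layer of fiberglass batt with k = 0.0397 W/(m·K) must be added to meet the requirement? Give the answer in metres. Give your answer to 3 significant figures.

0.204 m

ΔR = 6.38 − 1.24 = 5.14 m²·K/W
L = ΔR × k = 5.14 × 0.0397 = 0.2041 m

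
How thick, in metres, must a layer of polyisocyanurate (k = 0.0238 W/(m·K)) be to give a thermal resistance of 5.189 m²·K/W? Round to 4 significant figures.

0.1235 m

L = R·k = 5.189 × 0.0238 = 0.1235 m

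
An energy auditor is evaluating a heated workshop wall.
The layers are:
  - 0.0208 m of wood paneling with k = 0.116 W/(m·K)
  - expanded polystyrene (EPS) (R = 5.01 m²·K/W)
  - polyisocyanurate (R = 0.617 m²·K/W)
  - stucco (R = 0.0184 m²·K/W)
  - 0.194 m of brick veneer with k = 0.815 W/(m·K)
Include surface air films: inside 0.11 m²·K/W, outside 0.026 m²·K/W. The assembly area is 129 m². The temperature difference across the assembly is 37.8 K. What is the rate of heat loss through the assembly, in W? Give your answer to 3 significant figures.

0.0208/0.116 = 0.1793
0.194/0.815 = 0.238
R_total = 0.11 + 0.1793 + 5.01 + 0.617 + 0.0184 + 0.238 + 0.026 = 6.199 m²·K/W
Q = A·ΔT/R = 129 × 37.8 / 6.199 = 786.6 W

787 W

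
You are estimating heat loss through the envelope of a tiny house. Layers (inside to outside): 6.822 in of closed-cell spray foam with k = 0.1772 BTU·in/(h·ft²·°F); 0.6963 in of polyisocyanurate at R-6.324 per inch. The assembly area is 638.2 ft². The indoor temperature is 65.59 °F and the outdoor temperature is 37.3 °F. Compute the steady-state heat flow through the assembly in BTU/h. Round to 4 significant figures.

420.8 BTU/h

6.822/0.1772 = 38.499
0.6963 × 6.324 = 4.4034
R_total = 38.499 + 4.4034 = 42.902 ft²·°F·h/BTU
Q = A·ΔT/R = 638.2 × (65.59 − 37.3) / 42.902 = 420.83 BTU/h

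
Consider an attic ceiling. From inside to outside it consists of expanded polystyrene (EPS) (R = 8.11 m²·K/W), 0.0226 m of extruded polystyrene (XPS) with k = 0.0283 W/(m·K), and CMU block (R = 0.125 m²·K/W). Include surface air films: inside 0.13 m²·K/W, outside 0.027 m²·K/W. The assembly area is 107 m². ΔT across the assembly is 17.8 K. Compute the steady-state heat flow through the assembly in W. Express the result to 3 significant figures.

0.0226/0.0283 = 0.7986
R_total = 0.13 + 8.11 + 0.7986 + 0.125 + 0.027 = 9.191 m²·K/W
Q = A·ΔT/R = 107 × 17.8 / 9.191 = 207.2 W

207 W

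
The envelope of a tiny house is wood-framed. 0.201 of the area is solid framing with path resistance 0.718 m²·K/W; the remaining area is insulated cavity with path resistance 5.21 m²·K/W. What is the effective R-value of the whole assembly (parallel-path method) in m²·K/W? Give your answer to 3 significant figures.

2.31 m²·K/W

U_eff = 0.799/5.21 + 0.201/0.718 = 0.1534 + 0.2799 = 0.4333
R_eff = 1/U_eff = 2.308 m²·K/W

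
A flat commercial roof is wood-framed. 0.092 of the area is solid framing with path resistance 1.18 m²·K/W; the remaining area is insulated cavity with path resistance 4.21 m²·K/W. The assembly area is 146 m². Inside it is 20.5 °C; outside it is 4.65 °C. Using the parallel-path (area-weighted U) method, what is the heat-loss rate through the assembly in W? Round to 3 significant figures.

U_eff = 0.908/4.21 + 0.092/1.18 = 0.2157 + 0.07797 = 0.2936
R_eff = 1/U_eff = 3.405 m²·K/W
Q = 146 × (20.5 − 4.65) / 3.405 = 679.5 W

680 W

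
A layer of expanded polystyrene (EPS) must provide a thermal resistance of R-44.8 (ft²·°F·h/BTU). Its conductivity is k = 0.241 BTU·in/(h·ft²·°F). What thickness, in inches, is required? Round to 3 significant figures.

L = R × k = 44.8 × 0.241 = 10.8 in

10.8 in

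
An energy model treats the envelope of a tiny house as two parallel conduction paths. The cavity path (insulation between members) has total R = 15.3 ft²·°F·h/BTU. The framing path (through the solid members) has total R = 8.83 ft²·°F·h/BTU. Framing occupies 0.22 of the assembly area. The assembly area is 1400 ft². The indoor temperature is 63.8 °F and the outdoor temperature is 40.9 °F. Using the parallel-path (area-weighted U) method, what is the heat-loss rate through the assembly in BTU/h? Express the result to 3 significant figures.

2430 BTU/h

U_eff = 0.78/15.3 + 0.22/8.83 = 0.05098 + 0.02492 = 0.0759
R_eff = 1/U_eff = 13.18 ft²·°F·h/BTU
Q = 1400 × (63.8 − 40.9) / 13.18 = 2433 BTU/h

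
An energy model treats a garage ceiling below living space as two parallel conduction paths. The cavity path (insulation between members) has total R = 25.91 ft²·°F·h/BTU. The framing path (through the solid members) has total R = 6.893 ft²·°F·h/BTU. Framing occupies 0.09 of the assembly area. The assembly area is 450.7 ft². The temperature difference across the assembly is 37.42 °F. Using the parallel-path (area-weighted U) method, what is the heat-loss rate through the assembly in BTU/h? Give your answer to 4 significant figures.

U_eff = 0.91/25.91 + 0.09/6.893 = 0.035122 + 0.013057 = 0.048178
R_eff = 1/U_eff = 20.756 ft²·°F·h/BTU
Q = 450.7 × 37.42 / 20.756 = 812.54 BTU/h

812.5 BTU/h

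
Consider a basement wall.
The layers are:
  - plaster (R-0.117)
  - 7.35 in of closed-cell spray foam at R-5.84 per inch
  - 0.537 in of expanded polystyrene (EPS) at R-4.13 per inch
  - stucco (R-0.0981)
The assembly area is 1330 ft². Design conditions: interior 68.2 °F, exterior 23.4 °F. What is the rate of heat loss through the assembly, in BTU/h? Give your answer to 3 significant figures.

7.35 × 5.84 = 42.92
0.537 × 4.13 = 2.218
R_total = 0.117 + 42.92 + 2.218 + 0.0981 = 45.36 ft²·°F·h/BTU
Q = A·ΔT/R = 1330 × (68.2 − 23.4) / 45.36 = 1314 BTU/h

1310 BTU/h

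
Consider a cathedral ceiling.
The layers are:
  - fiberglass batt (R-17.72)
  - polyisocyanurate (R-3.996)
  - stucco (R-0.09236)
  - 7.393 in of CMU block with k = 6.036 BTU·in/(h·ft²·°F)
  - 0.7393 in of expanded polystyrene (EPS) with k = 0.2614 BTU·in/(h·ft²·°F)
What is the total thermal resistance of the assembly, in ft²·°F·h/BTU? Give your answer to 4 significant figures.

7.393/6.036 = 1.2248
0.7393/0.2614 = 2.8282
R_total = 17.72 + 3.996 + 0.09236 + 1.2248 + 2.8282 = 25.861 ft²·°F·h/BTU

25.86 ft²·°F·h/BTU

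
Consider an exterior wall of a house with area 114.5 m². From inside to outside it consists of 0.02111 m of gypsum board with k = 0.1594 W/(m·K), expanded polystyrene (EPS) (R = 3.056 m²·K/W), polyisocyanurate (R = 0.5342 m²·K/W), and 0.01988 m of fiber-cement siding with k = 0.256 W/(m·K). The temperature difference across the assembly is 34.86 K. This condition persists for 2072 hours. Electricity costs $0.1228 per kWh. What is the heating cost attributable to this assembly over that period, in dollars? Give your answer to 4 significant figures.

0.02111/0.1594 = 0.13243
0.01988/0.256 = 0.077656
R_total = 0.13243 + 3.056 + 0.5342 + 0.077656 = 3.8003 m²·K/W
Q = 114.5 × 34.86 / 3.8003 = 1050.3 W
E = 1050.3 W × 2072 h / 1000 = 2176.2 kWh
Cost = 2176.2 × 0.1228 = $267.24

267.2 dollars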